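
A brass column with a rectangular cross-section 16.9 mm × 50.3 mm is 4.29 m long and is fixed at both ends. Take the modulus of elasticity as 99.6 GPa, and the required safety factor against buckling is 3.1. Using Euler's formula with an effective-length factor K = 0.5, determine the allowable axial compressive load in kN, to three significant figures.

Buckling occurs about the weak axis: I_min = h·b³/12 = 50.3×16.9³/12 = 20230 mm⁴ (b = 16.9 mm is the smaller dimension).
Effective length L_e = KL = 0.5×4.29 m = 2145 mm.
Euler critical load P_cr = π²EI/L_e² = π²×99600×20230/2145² = 4323 N.
P_allow = P_cr/n = 4323/3.1 = 1394 N.

P_allow = 1.39 kN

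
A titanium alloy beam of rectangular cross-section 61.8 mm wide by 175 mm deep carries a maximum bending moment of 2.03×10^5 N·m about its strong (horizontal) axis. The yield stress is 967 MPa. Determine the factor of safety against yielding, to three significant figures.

Section modulus S = bh²/6 = 61.8×175²/6 = 315400 mm³.
σ = M/S = 2.0300×10^8/315400 = 643.6 MPa.
n = 967/643.6 = 1.503.

n = 1.50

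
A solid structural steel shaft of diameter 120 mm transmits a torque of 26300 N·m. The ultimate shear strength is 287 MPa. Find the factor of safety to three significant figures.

τ = 16T/(πd³) = 16×2.6300×10^7/(π×120³) = 77.51 MPa.
n = τ_limit/τ = 287/77.51 = 3.703.

n = 3.70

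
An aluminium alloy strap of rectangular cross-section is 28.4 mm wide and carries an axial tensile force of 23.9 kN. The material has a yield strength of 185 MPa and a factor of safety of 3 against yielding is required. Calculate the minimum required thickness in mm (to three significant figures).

t = 13.6 mm

σ_allow = 185/3 = 61.67 MPa.
Required area A = F/σ_allow = 23900/61.67 = 387.6 mm².
t = A/w = 387.6/28.4 = 13.65 mm.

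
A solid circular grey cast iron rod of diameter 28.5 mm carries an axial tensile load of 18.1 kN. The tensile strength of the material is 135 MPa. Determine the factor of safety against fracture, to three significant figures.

n = 4.76

A = πd²/4 = 637.9 mm².
σ = F/A = 18100/637.9 = 28.37 MPa.
n = 135/28.37 = 4.758.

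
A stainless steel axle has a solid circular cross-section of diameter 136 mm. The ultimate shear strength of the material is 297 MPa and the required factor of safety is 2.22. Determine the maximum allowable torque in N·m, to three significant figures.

T_allow = 66100 N·m

τ_allow = 297/2.22 = 133.8 MPa.
For a solid shaft T_allow = τ_allow·πd³/16; πd³/16 = π×136³/16 = 493900 mm³.
T_allow = 133.8×493900 = 6.608×10^7 N·mm = 66080 N·m.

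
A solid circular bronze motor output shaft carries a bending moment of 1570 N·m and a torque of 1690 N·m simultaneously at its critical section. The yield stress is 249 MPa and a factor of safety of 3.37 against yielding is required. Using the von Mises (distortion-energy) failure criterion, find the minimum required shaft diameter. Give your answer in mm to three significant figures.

σ_allow = σ_y/n = 249/3.37 = 73.89 MPa.
For a solid shaft σ_b = 32M/(πd³) and τ = 16T/(πd³), so the von Mises stress is σ' = (16/πd³)·√(4M²+3T²).
√(4M²+3T²) = √(4×(1.570×10^6)² + 3×(1.690×10^6)²) = 4.293×10^6 N·mm.
d³ = 16×4.293×10^6/(π×73.89) = 295900 mm³.
d = 66.64 mm.

d = 66.6 mm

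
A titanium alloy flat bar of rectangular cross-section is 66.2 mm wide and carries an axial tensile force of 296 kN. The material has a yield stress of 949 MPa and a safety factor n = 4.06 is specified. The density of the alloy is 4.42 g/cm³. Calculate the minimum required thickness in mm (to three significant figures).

t = 19.1 mm

σ_allow = 949/4.06 = 233.7 MPa.
Required area A = F/σ_allow = 296000/233.7 = 1266 mm².
t = A/w = 1266/66.2 = 19.13 mm.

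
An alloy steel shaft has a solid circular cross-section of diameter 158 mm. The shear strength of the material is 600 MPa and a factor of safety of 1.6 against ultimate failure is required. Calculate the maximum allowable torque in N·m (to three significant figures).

T_allow = 2.90×10^5 N·m

τ_allow = 600/1.6 = 375.0 MPa.
For a solid shaft T_allow = τ_allow·πd³/16; πd³/16 = π×158³/16 = 774500 mm³.
T_allow = 375.0×774500 = 2.904×10^8 N·mm = 290400 N·m.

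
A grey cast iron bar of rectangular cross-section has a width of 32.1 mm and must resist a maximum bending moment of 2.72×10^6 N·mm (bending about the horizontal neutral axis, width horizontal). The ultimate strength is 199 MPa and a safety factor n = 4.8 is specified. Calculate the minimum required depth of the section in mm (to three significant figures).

σ_allow = 199/4.8 = 41.46 MPa.
For a rectangular section σ = 6M/(bh²), so h² = 6M/(b σ_allow) = 6×2720000/(32.1×41.46) = 12260 mm².
h = 110.7 mm.

h = 111 mm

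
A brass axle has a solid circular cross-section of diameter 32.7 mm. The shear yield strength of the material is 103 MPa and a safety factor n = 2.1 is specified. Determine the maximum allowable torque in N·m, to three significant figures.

τ_allow = 103/2.1 = 49.05 MPa.
For a solid shaft T_allow = τ_allow·πd³/16; πd³/16 = π×32.7³/16 = 6866 mm³.
T_allow = 49.05×6866 = 336700 N·mm = 336.7 N·m.

T_allow = 337 N·m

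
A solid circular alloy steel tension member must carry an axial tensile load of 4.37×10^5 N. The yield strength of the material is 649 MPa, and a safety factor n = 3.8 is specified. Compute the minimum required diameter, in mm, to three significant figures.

Allowable stress σ_allow = 649/3.8 = 170.8 MPa.
Required area A = F/σ_allow = 437000/170.8 = 2559 mm².
A = πd²/4 → d = √(4A/π) = 57.08 mm.

d = 57.1 mm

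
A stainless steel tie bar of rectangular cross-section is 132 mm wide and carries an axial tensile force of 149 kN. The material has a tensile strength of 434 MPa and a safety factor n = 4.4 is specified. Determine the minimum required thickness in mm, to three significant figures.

σ_allow = 434/4.4 = 98.64 MPa.
Required area A = F/σ_allow = 149000/98.64 = 1511 mm².
t = A/w = 1511/132 = 11.44 mm.

t = 11.4 mm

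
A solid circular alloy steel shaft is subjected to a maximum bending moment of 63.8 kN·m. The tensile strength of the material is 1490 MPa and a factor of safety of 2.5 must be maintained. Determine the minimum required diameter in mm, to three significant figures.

d = 103 mm

σ_allow = 1490/2.5 = 596.0 MPa.
For a solid circular section σ = 32M/(πd³), so d³ = 32M/(π σ_allow) = 32×6.3800×10^7/(π×596.0) = 1.090×10^6 mm³.
d = 102.9 mm.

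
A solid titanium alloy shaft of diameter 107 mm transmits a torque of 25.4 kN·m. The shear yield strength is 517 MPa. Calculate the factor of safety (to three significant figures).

τ = 16T/(πd³) = 16×2.5400×10^7/(π×107³) = 105.6 MPa.
n = τ_limit/τ = 517/105.6 = 4.896.

n = 4.90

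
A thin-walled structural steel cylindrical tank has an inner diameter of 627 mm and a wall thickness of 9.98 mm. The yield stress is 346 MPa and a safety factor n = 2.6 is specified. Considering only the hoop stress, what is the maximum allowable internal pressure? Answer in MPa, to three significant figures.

σ_allow = 346/2.6 = 133.1 MPa.
σ_h = pD/(2t) → p_allow = 2σ_allow t/D = 2×133.1×9.98/627 = 4.236 MPa.

p_allow = 4.24 MPa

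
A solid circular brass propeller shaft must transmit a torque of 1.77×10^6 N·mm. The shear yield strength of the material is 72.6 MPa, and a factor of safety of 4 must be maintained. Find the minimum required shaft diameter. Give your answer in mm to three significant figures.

Allowable shear stress τ_allow = 72.6/4 = 18.15 MPa.
For a solid shaft τ = 16T/(πd³), so d³ = 16T/(π τ_allow) = 16×1770000/(π×18.15) = 496700 mm³.
d = (496700)^(1/3) = 79.19 mm.

d = 79.2 mm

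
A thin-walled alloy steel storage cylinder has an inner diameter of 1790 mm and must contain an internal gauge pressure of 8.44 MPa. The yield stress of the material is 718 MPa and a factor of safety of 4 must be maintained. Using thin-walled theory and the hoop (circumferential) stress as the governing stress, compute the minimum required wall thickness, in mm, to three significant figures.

t = 42.1 mm

σ_allow = 718/4 = 179.5 MPa.
Hoop stress σ_h = pD/(2t), so t = pD/(2σ_allow) = 8.44×1790/(2×179.5) = 42.08 mm.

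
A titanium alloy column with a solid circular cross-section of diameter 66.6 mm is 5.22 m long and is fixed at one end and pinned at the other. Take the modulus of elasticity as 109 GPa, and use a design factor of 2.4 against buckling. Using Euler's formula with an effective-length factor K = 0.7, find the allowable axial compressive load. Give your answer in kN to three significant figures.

P_allow = 32.4 kN

I = πd⁴/64 = π×66.6⁴/64 = 965800 mm⁴.
Effective length L_e = KL = 0.7×5.22 m = 3654 mm.
Euler critical load P_cr = π²EI/L_e² = π²×109000×965800/3654² = 77810 N.
P_allow = P_cr/n = 77810/2.4 = 32420 N.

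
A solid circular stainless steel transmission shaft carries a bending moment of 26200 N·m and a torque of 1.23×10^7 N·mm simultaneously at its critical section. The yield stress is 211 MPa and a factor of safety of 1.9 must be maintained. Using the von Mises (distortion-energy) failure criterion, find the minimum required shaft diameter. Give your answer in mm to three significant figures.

σ_allow = σ_y/n = 211/1.9 = 111.1 MPa.
For a solid shaft σ_b = 32M/(πd³) and τ = 16T/(πd³), so the von Mises stress is σ' = (16/πd³)·√(4M²+3T²).
√(4M²+3T²) = √(4×(2.620×10^7)² + 3×(1.230×10^7)²) = 5.657×10^7 N·mm.
d³ = 16×5.657×10^7/(π×111.1) = 2.594×10^6 mm³.
d = 137.4 mm.

d = 137 mm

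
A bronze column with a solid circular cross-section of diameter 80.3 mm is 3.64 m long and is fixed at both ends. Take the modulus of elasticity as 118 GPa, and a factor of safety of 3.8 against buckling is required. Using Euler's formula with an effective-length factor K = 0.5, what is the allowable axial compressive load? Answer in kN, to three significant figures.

P_allow = 189 kN

I = πd⁴/64 = π×80.3⁴/64 = 2.041×10^6 mm⁴.
Effective length L_e = KL = 0.5×3.64 m = 1820 mm.
Euler critical load P_cr = π²EI/L_e² = π²×118000×2.041×10^6/1820² = 717600 N.
P_allow = P_cr/n = 717600/3.8 = 188800 N.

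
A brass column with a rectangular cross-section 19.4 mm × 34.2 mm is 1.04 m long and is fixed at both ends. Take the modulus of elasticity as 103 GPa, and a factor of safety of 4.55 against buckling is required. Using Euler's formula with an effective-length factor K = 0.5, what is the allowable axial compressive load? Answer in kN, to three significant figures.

P_allow = 17.2 kN

Buckling occurs about the weak axis: I_min = h·b³/12 = 34.2×19.4³/12 = 20810 mm⁴ (b = 19.4 mm is the smaller dimension).
Effective length L_e = KL = 0.5×1.04 m = 520.0 mm.
Euler critical load P_cr = π²EI/L_e² = π²×103000×20810/520.0² = 78230 N.
P_allow = P_cr/n = 78230/4.55 = 17190 N.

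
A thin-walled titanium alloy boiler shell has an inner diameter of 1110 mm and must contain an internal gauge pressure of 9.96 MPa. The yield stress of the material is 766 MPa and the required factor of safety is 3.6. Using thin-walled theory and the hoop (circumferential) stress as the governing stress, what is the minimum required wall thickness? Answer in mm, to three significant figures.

t = 26.0 mm

σ_allow = 766/3.6 = 212.8 MPa.
Hoop stress σ_h = pD/(2t), so t = pD/(2σ_allow) = 9.96×1110/(2×212.8) = 25.98 mm.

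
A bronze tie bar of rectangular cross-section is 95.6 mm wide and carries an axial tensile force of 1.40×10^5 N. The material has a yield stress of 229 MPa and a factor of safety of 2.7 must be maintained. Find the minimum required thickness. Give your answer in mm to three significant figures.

t = 17.3 mm

σ_allow = 229/2.7 = 84.81 MPa.
Required area A = F/σ_allow = 140000/84.81 = 1651 mm².
t = A/w = 1651/95.6 = 17.27 mm.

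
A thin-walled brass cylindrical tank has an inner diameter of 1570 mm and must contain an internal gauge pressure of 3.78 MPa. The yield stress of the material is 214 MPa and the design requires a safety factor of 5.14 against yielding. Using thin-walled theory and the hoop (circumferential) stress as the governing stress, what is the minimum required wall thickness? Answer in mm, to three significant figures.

σ_allow = 214/5.14 = 41.63 MPa.
Hoop stress σ_h = pD/(2t), so t = pD/(2σ_allow) = 3.78×1570/(2×41.63) = 71.27 mm.

t = 71.3 mm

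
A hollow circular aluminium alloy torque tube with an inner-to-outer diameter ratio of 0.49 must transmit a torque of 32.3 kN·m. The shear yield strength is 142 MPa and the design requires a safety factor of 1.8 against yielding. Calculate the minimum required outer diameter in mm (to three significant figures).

τ_allow = 142/1.8 = 78.89 MPa.
For a hollow shaft τ = 16T/[πd_o³(1−k⁴)] with k = 0.49, so 1−k⁴ = 0.9424.
d_o³ = 16T/[π τ_allow (1−k⁴)] = 16×3.2300×10^7/(π×78.89×0.9424) = 2.213×10^6 mm³.
d_o = 130.3 mm.

d_o = 130 mm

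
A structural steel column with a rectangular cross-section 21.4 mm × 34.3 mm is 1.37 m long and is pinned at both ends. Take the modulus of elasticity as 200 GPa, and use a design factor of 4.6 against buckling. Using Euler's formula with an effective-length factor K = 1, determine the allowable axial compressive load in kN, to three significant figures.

P_allow = 6.40 kN

Buckling occurs about the weak axis: I_min = h·b³/12 = 34.3×21.4³/12 = 28010 mm⁴ (b = 21.4 mm is the smaller dimension).
Effective length L_e = KL = 1×1.37 m = 1370 mm.
Euler critical load P_cr = π²EI/L_e² = π²×200000×28010/1370² = 29460 N.
P_allow = P_cr/n = 29460/4.6 = 6404 N.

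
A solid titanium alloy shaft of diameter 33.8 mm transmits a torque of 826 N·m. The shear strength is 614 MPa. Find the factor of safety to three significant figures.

τ = 16T/(πd³) = 16×826000/(π×33.8³) = 108.9 MPa.
n = τ_limit/τ = 614/108.9 = 5.636.

n = 5.64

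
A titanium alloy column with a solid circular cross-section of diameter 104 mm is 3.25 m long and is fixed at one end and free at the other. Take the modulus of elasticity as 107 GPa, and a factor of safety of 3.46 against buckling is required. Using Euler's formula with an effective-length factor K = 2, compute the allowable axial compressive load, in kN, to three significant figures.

I = πd⁴/64 = π×104⁴/64 = 5.743×10^6 mm⁴.
Effective length L_e = KL = 2×3.25 m = 6500 mm.
Euler critical load P_cr = π²EI/L_e² = π²×107000×5.743×10^6/6500² = 143500 N.
P_allow = P_cr/n = 143500/3.46 = 41480 N.

P_allow = 41.5 kN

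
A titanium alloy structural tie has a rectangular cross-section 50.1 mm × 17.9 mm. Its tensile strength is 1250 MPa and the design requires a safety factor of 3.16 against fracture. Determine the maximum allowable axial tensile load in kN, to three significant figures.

F_allow = 355 kN

σ_allow = 1250/3.16 = 395.6 MPa.
A = 50.1×17.9 = 896.8 mm².
F_allow = σ_allow × A = 395.6×896.8 = 354700 N.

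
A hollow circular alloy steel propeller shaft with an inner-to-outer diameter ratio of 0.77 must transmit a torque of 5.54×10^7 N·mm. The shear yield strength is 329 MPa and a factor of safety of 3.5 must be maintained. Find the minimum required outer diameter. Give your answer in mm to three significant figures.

d_o = 167 mm

τ_allow = 329/3.5 = 94.00 MPa.
For a hollow shaft τ = 16T/[πd_o³(1−k⁴)] with k = 0.77, so 1−k⁴ = 0.6485.
d_o³ = 16T/[π τ_allow (1−k⁴)] = 16×5.5400×10^7/(π×94.00×0.6485) = 4.629×10^6 mm³.
d_o = 166.7 mm.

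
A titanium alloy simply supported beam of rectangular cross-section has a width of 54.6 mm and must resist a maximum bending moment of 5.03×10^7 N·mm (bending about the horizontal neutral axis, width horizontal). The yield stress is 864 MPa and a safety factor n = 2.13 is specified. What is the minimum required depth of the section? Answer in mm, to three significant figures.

σ_allow = 864/2.13 = 405.6 MPa.
For a rectangular section σ = 6M/(bh²), so h² = 6M/(b σ_allow) = 6×5.0300×10^7/(54.6×405.6) = 13630 mm².
h = 116.7 mm.

h = 117 mm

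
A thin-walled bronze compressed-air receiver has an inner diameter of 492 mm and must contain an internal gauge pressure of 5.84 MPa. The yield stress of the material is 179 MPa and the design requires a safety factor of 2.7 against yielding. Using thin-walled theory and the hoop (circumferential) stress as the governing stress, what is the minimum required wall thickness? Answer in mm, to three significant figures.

σ_allow = 179/2.7 = 66.30 MPa.
Hoop stress σ_h = pD/(2t), so t = pD/(2σ_allow) = 5.84×492/(2×66.30) = 21.67 mm.

t = 21.7 mm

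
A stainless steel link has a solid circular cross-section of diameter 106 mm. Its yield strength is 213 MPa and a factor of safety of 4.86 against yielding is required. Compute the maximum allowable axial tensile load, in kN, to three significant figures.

σ_allow = 213/4.86 = 43.83 MPa.
A = πd²/4 = π×106²/4 = 8825 mm².
F_allow = σ_allow × A = 43.83×8825 = 386800 N.

F_allow = 387 kN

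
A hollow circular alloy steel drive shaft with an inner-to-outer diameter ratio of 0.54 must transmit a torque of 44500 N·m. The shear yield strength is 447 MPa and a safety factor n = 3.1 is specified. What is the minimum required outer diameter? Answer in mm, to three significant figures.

d_o = 120 mm

τ_allow = 447/3.1 = 144.2 MPa.
For a hollow shaft τ = 16T/[πd_o³(1−k⁴)] with k = 0.54, so 1−k⁴ = 0.9150.
d_o³ = 16T/[π τ_allow (1−k⁴)] = 16×4.4500×10^7/(π×144.2×0.9150) = 1.718×10^6 mm³.
d_o = 119.8 mm.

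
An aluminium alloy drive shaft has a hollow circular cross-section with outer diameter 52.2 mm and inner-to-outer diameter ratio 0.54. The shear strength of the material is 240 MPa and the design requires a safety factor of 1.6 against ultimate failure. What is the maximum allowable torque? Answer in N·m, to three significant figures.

τ_allow = 240/1.6 = 150.0 MPa.
For a hollow shaft T_allow = τ_allow·πd_o³(1−k⁴)/16 with 1−k⁴ = 0.9150, so πd_o³(1−k⁴)/16 = 25550 mm³.
T_allow = 150.0×25550 = 3.833×10^6 N·mm = 3833 N·m.

T_allow = 3830 N·m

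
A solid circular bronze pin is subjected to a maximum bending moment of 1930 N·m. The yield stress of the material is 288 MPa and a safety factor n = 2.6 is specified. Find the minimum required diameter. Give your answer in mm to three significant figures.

d = 56.2 mm

σ_allow = 288/2.6 = 110.8 MPa.
For a solid circular section σ = 32M/(πd³), so d³ = 32M/(π σ_allow) = 32×1930000/(π×110.8) = 177500 mm³.
d = 56.20 mm.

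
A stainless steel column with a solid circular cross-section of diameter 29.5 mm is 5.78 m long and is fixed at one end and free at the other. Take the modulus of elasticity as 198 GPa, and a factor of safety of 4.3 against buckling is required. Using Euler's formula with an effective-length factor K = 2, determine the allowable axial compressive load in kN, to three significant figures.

I = πd⁴/64 = π×29.5⁴/64 = 37180 mm⁴.
Effective length L_e = KL = 2×5.78 m = 11560 mm.
Euler critical load P_cr = π²EI/L_e² = π²×198000×37180/11560² = 543.6 N.
P_allow = P_cr/n = 543.6/4.3 = 126.4 N.

P_allow = 0.126 kN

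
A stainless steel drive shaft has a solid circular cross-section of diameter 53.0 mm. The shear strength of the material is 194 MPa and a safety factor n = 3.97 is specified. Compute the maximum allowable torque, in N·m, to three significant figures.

τ_allow = 194/3.97 = 48.87 MPa.
For a solid shaft T_allow = τ_allow·πd³/16; πd³/16 = π×53.0³/16 = 29230 mm³.
T_allow = 48.87×29230 = 1.428×10^6 N·mm = 1428 N·m.

T_allow = 1430 N·m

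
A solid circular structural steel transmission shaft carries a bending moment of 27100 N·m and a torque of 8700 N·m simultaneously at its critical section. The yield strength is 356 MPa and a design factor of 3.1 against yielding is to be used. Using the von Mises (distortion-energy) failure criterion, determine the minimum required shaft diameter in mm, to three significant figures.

σ_allow = σ_y/n = 356/3.1 = 114.8 MPa.
For a solid shaft σ_b = 32M/(πd³) and τ = 16T/(πd³), so the von Mises stress is σ' = (16/πd³)·√(4M²+3T²).
√(4M²+3T²) = √(4×(2.710×10^7)² + 3×(8.700×10^6)²) = 5.626×10^7 N·mm.
d³ = 16×5.626×10^7/(π×114.8) = 2.495×10^6 mm³.
d = 135.6 mm.

d = 136 mm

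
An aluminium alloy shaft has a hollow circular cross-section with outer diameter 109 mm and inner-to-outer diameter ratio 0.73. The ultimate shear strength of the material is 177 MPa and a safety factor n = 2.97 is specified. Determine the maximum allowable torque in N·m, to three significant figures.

τ_allow = 177/2.97 = 59.60 MPa.
For a hollow shaft T_allow = τ_allow·πd_o³(1−k⁴)/16 with 1−k⁴ = 0.7160, so πd_o³(1−k⁴)/16 = 182100 mm³.
T_allow = 59.60×182100 = 1.085×10^7 N·mm = 10850 N·m.

T_allow = 10900 N·m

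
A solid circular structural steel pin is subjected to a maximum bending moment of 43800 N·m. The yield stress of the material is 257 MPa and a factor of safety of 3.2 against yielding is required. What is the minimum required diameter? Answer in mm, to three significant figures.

σ_allow = 257/3.2 = 80.31 MPa.
For a solid circular section σ = 32M/(πd³), so d³ = 32M/(π σ_allow) = 32×4.3800×10^7/(π×80.31) = 5.555×10^6 mm³.
d = 177.1 mm.

d = 177 mm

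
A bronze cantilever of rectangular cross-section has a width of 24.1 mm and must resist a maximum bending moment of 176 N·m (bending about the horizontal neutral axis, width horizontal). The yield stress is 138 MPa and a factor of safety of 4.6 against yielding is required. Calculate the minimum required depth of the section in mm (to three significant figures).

h = 38.2 mm

σ_allow = 138/4.6 = 30.00 MPa.
For a rectangular section σ = 6M/(bh²), so h² = 6M/(b σ_allow) = 6×176000/(24.1×30.00) = 1461 mm².
h = 38.22 mm.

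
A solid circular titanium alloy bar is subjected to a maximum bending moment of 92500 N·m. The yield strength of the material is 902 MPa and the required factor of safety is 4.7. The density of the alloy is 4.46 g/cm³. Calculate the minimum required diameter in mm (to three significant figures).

d = 170 mm

σ_allow = 902/4.7 = 191.9 MPa.
For a solid circular section σ = 32M/(πd³), so d³ = 32M/(π σ_allow) = 32×9.2500×10^7/(π×191.9) = 4.909×10^6 mm³.
d = 170.0 mm.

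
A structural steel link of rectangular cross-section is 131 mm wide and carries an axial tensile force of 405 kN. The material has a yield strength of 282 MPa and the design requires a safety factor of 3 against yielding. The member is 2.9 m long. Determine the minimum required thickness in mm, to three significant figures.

t = 32.9 mm

σ_allow = 282/3 = 94.00 MPa.
Required area A = F/σ_allow = 405000/94.00 = 4309 mm².
t = A/w = 4309/131 = 32.89 mm.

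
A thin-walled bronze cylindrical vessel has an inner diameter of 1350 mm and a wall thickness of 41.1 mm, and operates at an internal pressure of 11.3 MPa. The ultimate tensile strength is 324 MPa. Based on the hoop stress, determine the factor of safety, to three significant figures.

σ_h = pD/(2t) = 11.3×1350/(2×41.1) = 185.6 MPa.
n = 324/185.6 = 1.746.

n = 1.75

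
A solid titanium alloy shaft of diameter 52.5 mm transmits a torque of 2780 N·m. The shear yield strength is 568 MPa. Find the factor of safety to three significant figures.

n = 5.81

τ = 16T/(πd³) = 16×2780000/(π×52.5³) = 97.84 MPa.
n = τ_limit/τ = 568/97.84 = 5.805.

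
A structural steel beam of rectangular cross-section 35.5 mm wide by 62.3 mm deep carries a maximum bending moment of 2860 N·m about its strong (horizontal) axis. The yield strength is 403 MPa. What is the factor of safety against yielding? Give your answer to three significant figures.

Section modulus S = bh²/6 = 35.5×62.3²/6 = 22960 mm³.
σ = M/S = 2860000/22960 = 124.5 MPa.
n = 403/124.5 = 3.236.

n = 3.24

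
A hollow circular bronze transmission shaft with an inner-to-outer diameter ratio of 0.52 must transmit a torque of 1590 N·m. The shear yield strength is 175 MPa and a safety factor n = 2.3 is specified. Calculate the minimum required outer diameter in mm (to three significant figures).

d_o = 48.6 mm

τ_allow = 175/2.3 = 76.09 MPa.
For a hollow shaft τ = 16T/[πd_o³(1−k⁴)] with k = 0.52, so 1−k⁴ = 0.9269.
d_o³ = 16T/[π τ_allow (1−k⁴)] = 16×1590000/(π×76.09×0.9269) = 114800 mm³.
d_o = 48.60 mm.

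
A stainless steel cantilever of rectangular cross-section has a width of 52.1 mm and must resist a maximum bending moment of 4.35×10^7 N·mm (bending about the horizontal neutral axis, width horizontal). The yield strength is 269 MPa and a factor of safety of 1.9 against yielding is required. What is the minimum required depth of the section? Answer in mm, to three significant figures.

σ_allow = 269/1.9 = 141.6 MPa.
For a rectangular section σ = 6M/(bh²), so h² = 6M/(b σ_allow) = 6×4.3500×10^7/(52.1×141.6) = 35380 mm².
h = 188.1 mm.

h = 188 mm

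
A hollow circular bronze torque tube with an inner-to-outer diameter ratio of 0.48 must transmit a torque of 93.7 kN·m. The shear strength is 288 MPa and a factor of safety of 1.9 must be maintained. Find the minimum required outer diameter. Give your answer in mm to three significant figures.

d_o = 149 mm

τ_allow = 288/1.9 = 151.6 MPa.
For a hollow shaft τ = 16T/[πd_o³(1−k⁴)] with k = 0.48, so 1−k⁴ = 0.9469.
d_o³ = 16T/[π τ_allow (1−k⁴)] = 16×9.3700×10^7/(π×151.6×0.9469) = 3.325×10^6 mm³.
d_o = 149.3 mm.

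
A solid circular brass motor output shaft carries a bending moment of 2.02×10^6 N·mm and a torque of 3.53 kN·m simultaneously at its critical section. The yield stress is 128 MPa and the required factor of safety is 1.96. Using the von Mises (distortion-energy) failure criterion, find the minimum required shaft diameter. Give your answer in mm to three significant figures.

d = 83.0 mm

σ_allow = σ_y/n = 128/1.96 = 65.31 MPa.
For a solid shaft σ_b = 32M/(πd³) and τ = 16T/(πd³), so the von Mises stress is σ' = (16/πd³)·√(4M²+3T²).
√(4M²+3T²) = √(4×(2.020×10^6)² + 3×(3.530×10^6)²) = 7.328×10^6 N·mm.
d³ = 16×7.328×10^6/(π×65.31) = 571500 mm³.
d = 82.99 mm.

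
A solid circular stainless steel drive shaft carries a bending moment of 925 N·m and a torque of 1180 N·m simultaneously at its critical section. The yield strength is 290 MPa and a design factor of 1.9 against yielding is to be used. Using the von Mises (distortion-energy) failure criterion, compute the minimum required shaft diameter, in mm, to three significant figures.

d = 45.1 mm

σ_allow = σ_y/n = 290/1.9 = 152.6 MPa.
For a solid shaft σ_b = 32M/(πd³) and τ = 16T/(πd³), so the von Mises stress is σ' = (16/πd³)·√(4M²+3T²).
√(4M²+3T²) = √(4×(925000)² + 3×(1.180×10^6)²) = 2.757×10^6 N·mm.
d³ = 16×2.757×10^6/(π×152.6) = 91990 mm³.
d = 45.14 mm.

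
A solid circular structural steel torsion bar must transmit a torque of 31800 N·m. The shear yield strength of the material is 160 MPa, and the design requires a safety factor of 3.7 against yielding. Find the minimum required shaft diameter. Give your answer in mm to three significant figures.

d = 155 mm

Allowable shear stress τ_allow = 160/3.7 = 43.24 MPa.
For a solid shaft τ = 16T/(πd³), so d³ = 16T/(π τ_allow) = 16×3.1800×10^7/(π×43.24) = 3.745×10^6 mm³.
d = (3.745×10^6)^(1/3) = 155.3 mm.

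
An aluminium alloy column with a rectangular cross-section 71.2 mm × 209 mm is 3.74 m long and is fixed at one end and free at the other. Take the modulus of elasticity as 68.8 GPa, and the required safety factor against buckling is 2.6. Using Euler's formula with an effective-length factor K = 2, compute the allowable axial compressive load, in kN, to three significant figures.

P_allow = 29.3 kN

Buckling occurs about the weak axis: I_min = h·b³/12 = 209×71.2³/12 = 6.286×10^6 mm⁴ (b = 71.2 mm is the smaller dimension).
Effective length L_e = KL = 2×3.74 m = 7480 mm.
Euler critical load P_cr = π²EI/L_e² = π²×68800×6.286×10^6/7480² = 76290 N.
P_allow = P_cr/n = 76290/2.6 = 29340 N.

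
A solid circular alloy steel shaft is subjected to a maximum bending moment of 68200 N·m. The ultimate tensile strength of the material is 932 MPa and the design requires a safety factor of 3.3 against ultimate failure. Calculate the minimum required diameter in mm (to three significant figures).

d = 135 mm

σ_allow = 932/3.3 = 282.4 MPa.
For a solid circular section σ = 32M/(πd³), so d³ = 32M/(π σ_allow) = 32×6.8200×10^7/(π×282.4) = 2.460×10^6 mm³.
d = 135.0 mm.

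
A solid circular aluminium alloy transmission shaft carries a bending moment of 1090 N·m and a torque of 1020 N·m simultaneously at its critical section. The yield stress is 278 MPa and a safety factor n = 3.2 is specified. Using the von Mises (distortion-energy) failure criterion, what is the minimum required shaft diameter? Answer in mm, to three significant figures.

d = 54.8 mm

σ_allow = σ_y/n = 278/3.2 = 86.88 MPa.
For a solid shaft σ_b = 32M/(πd³) and τ = 16T/(πd³), so the von Mises stress is σ' = (16/πd³)·√(4M²+3T²).
√(4M²+3T²) = √(4×(1.090×10^6)² + 3×(1.020×10^6)²) = 2.806×10^6 N·mm.
d³ = 16×2.806×10^6/(π×86.88) = 164500 mm³.
d = 54.79 mm.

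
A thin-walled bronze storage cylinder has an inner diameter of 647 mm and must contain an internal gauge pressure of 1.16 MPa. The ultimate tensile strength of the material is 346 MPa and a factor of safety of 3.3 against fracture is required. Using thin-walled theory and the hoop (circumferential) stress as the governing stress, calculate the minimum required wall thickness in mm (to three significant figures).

t = 3.58 mm

σ_allow = 346/3.3 = 104.8 MPa.
Hoop stress σ_h = pD/(2t), so t = pD/(2σ_allow) = 1.16×647/(2×104.8) = 3.579 mm.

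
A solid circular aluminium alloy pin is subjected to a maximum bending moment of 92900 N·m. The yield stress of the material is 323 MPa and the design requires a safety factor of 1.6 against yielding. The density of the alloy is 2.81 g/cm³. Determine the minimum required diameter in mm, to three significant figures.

σ_allow = 323/1.6 = 201.9 MPa.
For a solid circular section σ = 32M/(πd³), so d³ = 32M/(π σ_allow) = 32×9.2900×10^7/(π×201.9) = 4.687×10^6 mm³.
d = 167.4 mm.

d = 167 mm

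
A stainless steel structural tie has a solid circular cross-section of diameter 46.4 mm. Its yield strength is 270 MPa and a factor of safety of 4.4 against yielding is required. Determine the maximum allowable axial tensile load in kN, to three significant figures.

F_allow = 104 kN

σ_allow = 270/4.4 = 61.36 MPa.
A = πd²/4 = π×46.4²/4 = 1691 mm².
F_allow = σ_allow × A = 61.36×1691 = 103800 N.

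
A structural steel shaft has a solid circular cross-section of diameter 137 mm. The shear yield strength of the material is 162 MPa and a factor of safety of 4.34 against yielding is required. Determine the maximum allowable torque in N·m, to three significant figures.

τ_allow = 162/4.34 = 37.33 MPa.
For a solid shaft T_allow = τ_allow·πd³/16; πd³/16 = π×137³/16 = 504900 mm³.
T_allow = 37.33×504900 = 1.885×10^7 N·mm = 18850 N·m.

T_allow = 18800 N·m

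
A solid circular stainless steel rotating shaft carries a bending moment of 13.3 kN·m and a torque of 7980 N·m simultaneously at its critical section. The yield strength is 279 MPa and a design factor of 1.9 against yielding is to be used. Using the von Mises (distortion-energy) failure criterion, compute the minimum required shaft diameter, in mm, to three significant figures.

σ_allow = σ_y/n = 279/1.9 = 146.8 MPa.
For a solid shaft σ_b = 32M/(πd³) and τ = 16T/(πd³), so the von Mises stress is σ' = (16/πd³)·√(4M²+3T²).
√(4M²+3T²) = √(4×(1.330×10^7)² + 3×(7.980×10^6)²) = 2.998×10^7 N·mm.
d³ = 16×2.998×10^7/(π×146.8) = 1.040×10^6 mm³.
d = 101.3 mm.

d = 101 mm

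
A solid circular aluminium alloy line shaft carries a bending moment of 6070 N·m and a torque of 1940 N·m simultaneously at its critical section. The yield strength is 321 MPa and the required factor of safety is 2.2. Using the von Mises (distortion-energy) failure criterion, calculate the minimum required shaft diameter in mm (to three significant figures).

d = 76.0 mm

σ_allow = σ_y/n = 321/2.2 = 145.9 MPa.
For a solid shaft σ_b = 32M/(πd³) and τ = 16T/(πd³), so the von Mises stress is σ' = (16/πd³)·√(4M²+3T²).
√(4M²+3T²) = √(4×(6.070×10^6)² + 3×(1.940×10^6)²) = 1.260×10^7 N·mm.
d³ = 16×1.260×10^7/(π×145.9) = 439700 mm³.
d = 76.04 mm.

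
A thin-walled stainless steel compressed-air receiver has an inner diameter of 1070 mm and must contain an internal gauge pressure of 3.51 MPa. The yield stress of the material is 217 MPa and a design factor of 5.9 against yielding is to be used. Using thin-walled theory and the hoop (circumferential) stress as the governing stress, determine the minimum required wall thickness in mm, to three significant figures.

σ_allow = 217/5.9 = 36.78 MPa.
Hoop stress σ_h = pD/(2t), so t = pD/(2σ_allow) = 3.51×1070/(2×36.78) = 51.06 mm.

t = 51.1 mm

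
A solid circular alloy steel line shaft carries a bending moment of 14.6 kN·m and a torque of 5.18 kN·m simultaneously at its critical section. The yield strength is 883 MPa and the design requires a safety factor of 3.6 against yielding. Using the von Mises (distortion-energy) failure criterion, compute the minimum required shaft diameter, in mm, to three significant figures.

d = 85.9 mm

σ_allow = σ_y/n = 883/3.6 = 245.3 MPa.
For a solid shaft σ_b = 32M/(πd³) and τ = 16T/(πd³), so the von Mises stress is σ' = (16/πd³)·√(4M²+3T²).
√(4M²+3T²) = √(4×(1.460×10^7)² + 3×(5.180×10^6)²) = 3.055×10^7 N·mm.
d³ = 16×3.055×10^7/(π×245.3) = 634300 mm³.
d = 85.92 mm.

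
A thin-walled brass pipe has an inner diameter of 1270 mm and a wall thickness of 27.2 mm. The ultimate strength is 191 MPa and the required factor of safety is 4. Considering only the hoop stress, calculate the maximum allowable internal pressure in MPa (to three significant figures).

p_allow = 2.05 MPa

σ_allow = 191/4 = 47.75 MPa.
σ_h = pD/(2t) → p_allow = 2σ_allow t/D = 2×47.75×27.2/1270 = 2.045 MPa.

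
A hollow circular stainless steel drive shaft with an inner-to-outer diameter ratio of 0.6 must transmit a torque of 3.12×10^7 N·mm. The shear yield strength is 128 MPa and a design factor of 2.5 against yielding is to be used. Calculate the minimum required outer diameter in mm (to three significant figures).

τ_allow = 128/2.5 = 51.20 MPa.
For a hollow shaft τ = 16T/[πd_o³(1−k⁴)] with k = 0.6, so 1−k⁴ = 0.8704.
d_o³ = 16T/[π τ_allow (1−k⁴)] = 16×3.1200×10^7/(π×51.20×0.8704) = 3.566×10^6 mm³.
d_o = 152.8 mm.

d_o = 153 mm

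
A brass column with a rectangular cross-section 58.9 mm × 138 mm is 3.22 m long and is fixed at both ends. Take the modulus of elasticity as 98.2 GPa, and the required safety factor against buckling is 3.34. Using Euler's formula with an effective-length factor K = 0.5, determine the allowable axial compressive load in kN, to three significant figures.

Buckling occurs about the weak axis: I_min = h·b³/12 = 138×58.9³/12 = 2.350×10^6 mm⁴ (b = 58.9 mm is the smaller dimension).
Effective length L_e = KL = 0.5×3.22 m = 1610 mm.
Euler critical load P_cr = π²EI/L_e² = π²×98200×2.350×10^6/1610² = 878600 N.
P_allow = P_cr/n = 878600/3.34 = 263100 N.

P_allow = 263 kN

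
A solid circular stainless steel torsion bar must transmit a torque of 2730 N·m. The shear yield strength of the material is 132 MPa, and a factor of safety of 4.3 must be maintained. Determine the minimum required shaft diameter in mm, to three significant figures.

Allowable shear stress τ_allow = 132/4.3 = 30.70 MPa.
For a solid shaft τ = 16T/(πd³), so d³ = 16T/(π τ_allow) = 16×2730000/(π×30.70) = 452900 mm³.
d = (452900)^(1/3) = 76.80 mm.

d = 76.8 mm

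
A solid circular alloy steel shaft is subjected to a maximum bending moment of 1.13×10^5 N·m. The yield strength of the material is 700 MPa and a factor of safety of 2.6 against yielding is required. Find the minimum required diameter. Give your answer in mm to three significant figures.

σ_allow = 700/2.6 = 269.2 MPa.
For a solid circular section σ = 32M/(πd³), so d³ = 32M/(π σ_allow) = 32×1.1300×10^8/(π×269.2) = 4.275×10^6 mm³.
d = 162.3 mm.

d = 162 mm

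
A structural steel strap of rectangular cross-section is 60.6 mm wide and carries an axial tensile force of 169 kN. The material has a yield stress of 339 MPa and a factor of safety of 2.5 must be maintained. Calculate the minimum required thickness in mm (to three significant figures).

t = 20.6 mm

σ_allow = 339/2.5 = 135.6 MPa.
Required area A = F/σ_allow = 169000/135.6 = 1246 mm².
t = A/w = 1246/60.6 = 20.57 mm.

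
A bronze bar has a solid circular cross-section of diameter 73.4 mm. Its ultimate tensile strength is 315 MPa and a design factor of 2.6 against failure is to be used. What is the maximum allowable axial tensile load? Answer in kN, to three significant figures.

σ_allow = 315/2.6 = 121.2 MPa.
A = πd²/4 = π×73.4²/4 = 4231 mm².
F_allow = σ_allow × A = 121.2×4231 = 512600 N.

F_allow = 513 kN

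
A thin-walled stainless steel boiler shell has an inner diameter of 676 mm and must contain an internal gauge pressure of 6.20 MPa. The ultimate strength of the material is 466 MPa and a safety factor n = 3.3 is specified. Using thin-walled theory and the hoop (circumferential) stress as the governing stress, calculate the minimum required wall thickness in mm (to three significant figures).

t = 14.8 mm

σ_allow = 466/3.3 = 141.2 MPa.
Hoop stress σ_h = pD/(2t), so t = pD/(2σ_allow) = 6.20×676/(2×141.2) = 14.84 mm.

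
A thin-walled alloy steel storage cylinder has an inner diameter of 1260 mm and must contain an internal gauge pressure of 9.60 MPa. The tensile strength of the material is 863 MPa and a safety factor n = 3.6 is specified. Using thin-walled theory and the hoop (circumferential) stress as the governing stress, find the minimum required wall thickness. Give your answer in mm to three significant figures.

σ_allow = 863/3.6 = 239.7 MPa.
Hoop stress σ_h = pD/(2t), so t = pD/(2σ_allow) = 9.60×1260/(2×239.7) = 25.23 mm.

t = 25.2 mm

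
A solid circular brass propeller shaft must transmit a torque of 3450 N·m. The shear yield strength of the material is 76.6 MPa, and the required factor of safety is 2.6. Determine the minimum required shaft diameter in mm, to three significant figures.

d = 84.2 mm

Allowable shear stress τ_allow = 76.6/2.6 = 29.46 MPa.
For a solid shaft τ = 16T/(πd³), so d³ = 16T/(π τ_allow) = 16×3450000/(π×29.46) = 596400 mm³.
d = (596400)^(1/3) = 84.17 mm.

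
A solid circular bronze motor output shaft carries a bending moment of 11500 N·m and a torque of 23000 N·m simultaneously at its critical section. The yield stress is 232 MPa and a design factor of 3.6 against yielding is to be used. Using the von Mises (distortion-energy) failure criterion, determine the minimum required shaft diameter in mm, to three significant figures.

d = 154 mm

σ_allow = σ_y/n = 232/3.6 = 64.44 MPa.
For a solid shaft σ_b = 32M/(πd³) and τ = 16T/(πd³), so the von Mises stress is σ' = (16/πd³)·√(4M²+3T²).
√(4M²+3T²) = √(4×(1.150×10^7)² + 3×(2.300×10^7)²) = 4.600×10^7 N·mm.
d³ = 16×4.600×10^7/(π×64.44) = 3.635×10^6 mm³.
d = 153.8 mm.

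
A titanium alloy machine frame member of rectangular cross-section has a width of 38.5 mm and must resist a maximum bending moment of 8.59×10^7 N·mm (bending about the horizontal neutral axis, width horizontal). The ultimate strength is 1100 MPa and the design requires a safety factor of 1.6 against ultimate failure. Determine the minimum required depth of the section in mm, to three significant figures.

σ_allow = 1100/1.6 = 687.5 MPa.
For a rectangular section σ = 6M/(bh²), so h² = 6M/(b σ_allow) = 6×8.5900×10^7/(38.5×687.5) = 19470 mm².
h = 139.5 mm.

h = 140 mm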